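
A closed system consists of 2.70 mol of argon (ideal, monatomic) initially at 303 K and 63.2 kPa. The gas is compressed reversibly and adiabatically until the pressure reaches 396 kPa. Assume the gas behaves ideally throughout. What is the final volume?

V₁ = nRT₁/P₁ = 2.70×8.314×303/63.2 = 108 L.
Adiabatic: T₂/T₁ = (P₂/P₁)^((γ−1)/γ) ⇒ T₂ = 303×(6.27)^0.400 = 631 K; V₂ = 35.8 L.

35.8 L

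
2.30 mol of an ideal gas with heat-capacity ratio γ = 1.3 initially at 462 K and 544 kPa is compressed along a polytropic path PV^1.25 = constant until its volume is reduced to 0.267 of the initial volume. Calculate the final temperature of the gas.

V₁ = nRT₁/P₁ = 2.30×8.314×462/544 = 16.2 L.
Polytropic n=1.25: T₂ = T₁(V₁/V₂)^(n−1) = 462×(3.75)^0.25 = 643 K; P₂ = P₁(V₁/V₂)^n = 2830 kPa.

643 K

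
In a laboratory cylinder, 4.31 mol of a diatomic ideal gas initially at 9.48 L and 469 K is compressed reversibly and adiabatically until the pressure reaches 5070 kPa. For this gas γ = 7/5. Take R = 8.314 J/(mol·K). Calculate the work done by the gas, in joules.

P₁ = nRT₁/V₁ = 4.31×8.314×469/9.48 = 1770 kPa.
Adiabatic: T₂/T₁ = (P₂/P₁)^((γ−1)/γ) ⇒ T₂ = 469×(2.86)^0.286 = 633 K; V₂ = 4.48 L.
ΔU = nCvΔT = 4.31×20.8×(633−469) = 14700 J.
Q = 0 for an adiabatic process, so W = −ΔU = -14700 J.

-14700 J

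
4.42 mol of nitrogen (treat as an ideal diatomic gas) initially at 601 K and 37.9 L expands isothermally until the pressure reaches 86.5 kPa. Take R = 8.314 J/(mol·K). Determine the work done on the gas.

-42100 J

P₁ = nRT₁/V₁ = 4.42×8.314×601/37.9 = 583 kPa.
Isothermal: T stays 601 K; PV = const ⇒ V₂ = 255 L, P₂ = 86.5 kPa.
W = nRT ln(V₂/V₁) = 4.42×8.314×601×ln(6.74) = 42100 J.
Work done on the gas = −W_by = -42100 J.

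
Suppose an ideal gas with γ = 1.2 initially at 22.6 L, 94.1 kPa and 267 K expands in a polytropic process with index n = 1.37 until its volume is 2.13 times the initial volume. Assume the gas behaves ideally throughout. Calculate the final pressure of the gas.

Polytropic n=1.37: T₂ = T₁(V₁/V₂)^(n−1) = 267×(0.469)^0.37 = 202 K; P₂ = P₁(V₁/V₂)^n = 33.4 kPa.

33.4 kPa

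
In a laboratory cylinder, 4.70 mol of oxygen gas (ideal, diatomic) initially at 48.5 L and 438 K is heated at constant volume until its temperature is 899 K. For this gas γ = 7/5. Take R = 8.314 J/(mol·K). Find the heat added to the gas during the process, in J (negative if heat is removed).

P₁ = nRT₁/V₁ = 4.70×8.314×438/48.5 = 353 kPa.
Isochoric: V stays 48.5 L; P/T = const ⇒ T₂ = 899 K, P₂ = 724 kPa.
W = 0 (no volume change).
ΔU = nCvΔT = 4.70×20.8×(899−438) = 45000 J.
Q = ΔU = 45000 J.

45000 J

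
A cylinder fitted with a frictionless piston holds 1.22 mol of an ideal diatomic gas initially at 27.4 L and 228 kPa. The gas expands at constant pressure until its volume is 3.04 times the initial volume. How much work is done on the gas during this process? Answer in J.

-12700 J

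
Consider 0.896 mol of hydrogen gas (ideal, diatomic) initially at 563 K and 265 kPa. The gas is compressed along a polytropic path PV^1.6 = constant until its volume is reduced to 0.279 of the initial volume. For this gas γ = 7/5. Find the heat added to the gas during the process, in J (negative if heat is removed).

4020 J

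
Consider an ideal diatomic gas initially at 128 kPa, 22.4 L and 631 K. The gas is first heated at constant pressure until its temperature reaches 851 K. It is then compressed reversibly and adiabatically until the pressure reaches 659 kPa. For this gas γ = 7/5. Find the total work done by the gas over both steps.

n = P₁V₁/(RT₁) = 128×22.4/(8.314×631) = 0.547 mol.
Step 1 — Isobaric: P stays 128 kPa; V/T = const ⇒ T₂ = 851 K, V₂ = 30.2 L.
W = PΔV = 128×(30.2−22.4) kPa·L = 1000 J.
ΔU = nCvΔT = 0.547×20.8×(851−631) = 2500 J.
Q = ΔU + W = nCpΔT = 3500 J.
State after step 1: P = 128 kPa, V = 30.2 L, T = 851 K.
Step 2 — Adiabatic: T₂/T₁ = (P₂/P₁)^((γ−1)/γ) ⇒ T₂ = 851×(5.15)^0.286 = 1360 K; V₂ = 9.37 L.
ΔU = nCvΔT = 0.547×20.8×(1360−851) = 5770 J.
Q = 0 for an adiabatic process, so W = −ΔU = -5770 J.
Net over both steps: W = -4770 J, Q = 3500 J, ΔU = 8270 J.

-4770 J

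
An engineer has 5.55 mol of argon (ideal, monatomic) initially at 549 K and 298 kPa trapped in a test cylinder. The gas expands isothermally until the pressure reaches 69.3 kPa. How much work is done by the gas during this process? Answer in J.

37000 J

V₁ = nRT₁/P₁ = 5.55×8.314×549/298 = 85.0 L.
Isothermal: T stays 549 K; PV = const ⇒ V₂ = 366 L, P₂ = 69.3 kPa.
W = nRT ln(V₂/V₁) = 5.55×8.314×549×ln(4.30) = 37000 J.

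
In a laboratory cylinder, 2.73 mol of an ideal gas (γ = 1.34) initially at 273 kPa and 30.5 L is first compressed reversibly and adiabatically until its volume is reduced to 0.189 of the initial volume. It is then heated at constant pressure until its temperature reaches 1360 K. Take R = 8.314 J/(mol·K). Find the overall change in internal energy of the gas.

66300 J

T₁ = P₁V₁/(nR) = 273×30.5/(2.73×8.314) = 367 K.
Step 1 — Adiabatic: TV^(γ−1) = const ⇒ T₂ = 367×(5.29)^0.340 = 646 K; PV^γ = const ⇒ P₂ = 2550 kPa.
ΔU = nCvΔT = 2.73×24.5×(646−367) = 18700 J.
Q = 0 for an adiabatic process, so W = −ΔU = -18700 J.
State after step 1: P = 2550 kPa, V = 5.76 L, T = 646 K.
Step 2 — Isobaric: P stays 2550 kPa; V/T = const ⇒ T₂ = 1360 K, V₂ = 12.1 L.
W = PΔV = 2550×(12.1−5.76) kPa·L = 16200 J.
ΔU = nCvΔT = 2.73×24.5×(1360−646) = 47600 J.
Q = ΔU + W = nCpΔT = 63800 J.
Net over both steps: W = -2460 J, Q = 63800 J, ΔU = 66300 J.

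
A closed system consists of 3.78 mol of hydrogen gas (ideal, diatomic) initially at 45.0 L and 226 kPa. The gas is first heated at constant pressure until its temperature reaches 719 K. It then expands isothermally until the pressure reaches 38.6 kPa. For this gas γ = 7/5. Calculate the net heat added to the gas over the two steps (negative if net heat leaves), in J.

T₁ = P₁V₁/(nR) = 226×45.0/(3.78×8.314) = 324 K.
Step 1 — Isobaric: P stays 226 kPa; V/T = const ⇒ T₂ = 719 K, V₂ = 100 L.
W = PΔV = 226×(100−45.0) kPa·L = 12400 J.
ΔU = nCvΔT = 3.78×20.8×(719−324) = 31100 J.
Q = ΔU + W = nCpΔT = 43500 J.
State after step 1: P = 226 kPa, V = 100 L, T = 719 K.
Step 2 — Isothermal: T stays 719 K; PV = const ⇒ V₂ = 585 L, P₂ = 38.6 kPa.
ΔU = 0 (ideal gas, T constant).
W = nRT ln(V₂/V₁) = 3.78×8.314×719×ln(5.85) = 39900 J.
Q = ΔU + W = 39900 J.
Net over both steps: W = 52400 J, Q = 83400 J, ΔU = 31100 J.

83400 J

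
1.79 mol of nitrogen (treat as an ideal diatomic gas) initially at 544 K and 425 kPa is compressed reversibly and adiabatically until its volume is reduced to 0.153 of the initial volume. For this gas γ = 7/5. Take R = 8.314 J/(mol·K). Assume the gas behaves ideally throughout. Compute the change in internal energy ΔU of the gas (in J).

V₁ = nRT₁/P₁ = 1.79×8.314×544/425 = 19.0 L.
Adiabatic: TV^(γ−1) = const ⇒ T₂ = 544×(6.54)^0.400 = 1150 K; PV^γ = const ⇒ P₂ = 5890 kPa.
For an ideal gas ΔU = nCvΔT with Cv = (5/2)R = 20.8 J/(mol·K).
ΔU = 1.79×20.8×(1150−544) = 22600 J.

22600 J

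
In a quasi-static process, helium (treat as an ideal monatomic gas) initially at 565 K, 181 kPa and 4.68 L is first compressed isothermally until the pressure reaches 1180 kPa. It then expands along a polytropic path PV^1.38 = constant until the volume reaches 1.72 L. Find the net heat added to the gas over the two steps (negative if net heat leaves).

-1320 J

n = P₁V₁/(RT₁) = 181×4.68/(8.314×565) = 0.180 mol.
Step 1 — Isothermal: T stays 565 K; PV = const ⇒ V₂ = 0.718 L, P₂ = 1180 kPa.
ΔU = 0 (ideal gas, T constant).
W = nRT ln(V₂/V₁) = 0.180×8.314×565×ln(0.153) = -1590 J.
Q = ΔU + W = -1590 J.
State after step 1: P = 1180 kPa, V = 0.718 L, T = 565 K.
Step 2 — Polytropic n=1.38: T₂ = T₁(V₁/V₂)^(n−1) = 565×(0.417)^0.38 = 405 K; P₂ = P₁(V₁/V₂)^n = 353 kPa.
W = (P₁V₁−P₂V₂)/(n−1) = (1180×0.718−353×1.72)/0.38 = 630 J.
ΔU = nCvΔT = 0.180×12.5×(405−565) = -359 J.
Q = ΔU + W = 271 J.
Net over both steps: W = -958 J, Q = -1320 J, ΔU = -359 J.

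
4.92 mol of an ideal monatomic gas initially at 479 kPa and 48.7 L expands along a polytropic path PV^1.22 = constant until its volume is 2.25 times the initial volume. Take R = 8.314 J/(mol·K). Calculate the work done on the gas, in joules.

-17300 J

T₁ = P₁V₁/(nR) = 479×48.7/(4.92×8.314) = 570 K.
Polytropic n=1.22: T₂ = T₁(V₁/V₂)^(n−1) = 570×(0.444)^0.22 = 477 K; P₂ = P₁(V₁/V₂)^n = 178 kPa.
W = (P₁V₁−P₂V₂)/(n−1) = (479×48.7−178×110)/0.22 = 17300 J.
Work done on the gas = −W_by = -17300 J.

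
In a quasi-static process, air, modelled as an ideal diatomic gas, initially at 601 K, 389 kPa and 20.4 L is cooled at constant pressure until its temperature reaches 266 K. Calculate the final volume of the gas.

Isobaric: P stays 389 kPa; V/T = const ⇒ T₂ = 266 K, V₂ = 9.03 L.

9.03 L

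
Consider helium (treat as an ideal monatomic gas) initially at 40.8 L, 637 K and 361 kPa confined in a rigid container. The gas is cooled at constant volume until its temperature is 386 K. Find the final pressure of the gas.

219 kPa

Isochoric: V stays 40.8 L; P/T = const ⇒ T₂ = 386 K, P₂ = 219 kPa.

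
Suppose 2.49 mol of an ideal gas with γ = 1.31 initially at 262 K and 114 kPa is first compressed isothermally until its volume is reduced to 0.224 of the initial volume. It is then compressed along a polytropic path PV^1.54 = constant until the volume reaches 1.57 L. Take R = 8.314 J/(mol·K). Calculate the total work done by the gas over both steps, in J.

-26300 J

V₁ = nRT₁/P₁ = 2.49×8.314×262/114 = 47.6 L.
Step 1 — Isothermal: T stays 262 K; PV = const ⇒ V₂ = 10.7 L, P₂ = 509 kPa.
ΔU = 0 (ideal gas, T constant).
W = nRT ln(V₂/V₁) = 2.49×8.314×262×ln(0.224) = -8110 J.
Q = ΔU + W = -8110 J.
State after step 1: P = 509 kPa, V = 10.7 L, T = 262 K.
Step 2 — Polytropic n=1.54: T₂ = T₁(V₁/V₂)^(n−1) = 262×(6.79)^0.54 = 737 K; P₂ = P₁(V₁/V₂)^n = 9720 kPa.
W = (P₁V₁−P₂V₂)/(n−1) = (509×10.7−9720×1.57)/0.54 = -18200 J.
ΔU = nCvΔT = 2.49×26.8×(737−262) = 31700 J.
Q = ΔU + W = 13500 J.
Net over both steps: W = -26300 J, Q = 5390 J, ΔU = 31700 J.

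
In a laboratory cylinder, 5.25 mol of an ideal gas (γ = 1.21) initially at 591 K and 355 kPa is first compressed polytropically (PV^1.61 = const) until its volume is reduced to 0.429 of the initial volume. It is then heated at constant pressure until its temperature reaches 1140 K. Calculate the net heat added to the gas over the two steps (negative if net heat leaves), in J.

V₁ = nRT₁/P₁ = 5.25×8.314×591/355 = 72.7 L.
Step 1 — Polytropic n=1.61: T₂ = T₁(V₁/V₂)^(n−1) = 591×(2.33)^0.61 = 990 K; P₂ = P₁(V₁/V₂)^n = 1390 kPa.
W = (P₁V₁−P₂V₂)/(n−1) = (355×72.7−1390×31.2)/0.61 = -28600 J.
ΔU = nCvΔT = 5.25×39.6×(990−591) = 83000 J.
Q = ΔU + W = 54400 J.
State after step 1: P = 1390 kPa, V = 31.2 L, T = 990 K.
Step 2 — Isobaric: P stays 1390 kPa; V/T = const ⇒ T₂ = 1140 K, V₂ = 35.9 L.
W = PΔV = 1390×(35.9−31.2) kPa·L = 6530 J.
ΔU = nCvΔT = 5.25×39.6×(1140−990) = 31100 J.
Q = ΔU + W = nCpΔT = 37600 J.
Net over both steps: W = -22000 J, Q = 92100 J, ΔU = 114000 J.

92100 J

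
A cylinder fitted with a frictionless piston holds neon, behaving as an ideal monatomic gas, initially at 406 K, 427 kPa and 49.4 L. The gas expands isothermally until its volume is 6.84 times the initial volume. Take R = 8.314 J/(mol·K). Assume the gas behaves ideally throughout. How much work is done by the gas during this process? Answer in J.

40600 J

n = P₁V₁/(RT₁) = 427×49.4/(8.314×406) = 6.25 mol.
Isothermal: T stays 406 K; PV = const ⇒ V₂ = 338 L, P₂ = 62.4 kPa.
W = nRT ln(V₂/V₁) = 6.25×8.314×406×ln(6.84) = 40600 J.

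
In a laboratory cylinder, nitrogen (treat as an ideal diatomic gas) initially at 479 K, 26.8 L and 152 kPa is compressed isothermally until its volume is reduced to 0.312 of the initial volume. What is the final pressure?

Isothermal: T stays 479 K; PV = const ⇒ V₂ = 8.36 L, P₂ = 487 kPa.

487 kPa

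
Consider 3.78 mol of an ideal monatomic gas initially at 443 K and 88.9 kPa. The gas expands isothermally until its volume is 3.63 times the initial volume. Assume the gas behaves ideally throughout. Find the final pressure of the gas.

24.5 kPa

V₁ = nRT₁/P₁ = 3.78×8.314×443/88.9 = 157 L.
Isothermal: T stays 443 K; PV = const ⇒ V₂ = 568 L, P₂ = 24.5 kPa.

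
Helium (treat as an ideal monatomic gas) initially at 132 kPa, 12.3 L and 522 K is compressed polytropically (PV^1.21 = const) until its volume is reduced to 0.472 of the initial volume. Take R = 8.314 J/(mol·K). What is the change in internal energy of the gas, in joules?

416 J

n = P₁V₁/(RT₁) = 132×12.3/(8.314×522) = 0.374 mol.
Polytropic n=1.21: T₂ = T₁(V₁/V₂)^(n−1) = 522×(2.12)^0.21 = 611 K; P₂ = P₁(V₁/V₂)^n = 327 kPa.
For an ideal gas ΔU = nCvΔT with Cv = (3/2)R = 12.5 J/(mol·K).
ΔU = 0.374×12.5×(611−522) = 416 J.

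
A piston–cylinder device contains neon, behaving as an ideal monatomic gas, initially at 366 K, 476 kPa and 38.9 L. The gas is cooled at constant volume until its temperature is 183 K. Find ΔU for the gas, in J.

-13900 J

n = P₁V₁/(RT₁) = 476×38.9/(8.314×366) = 6.09 mol.
Isochoric: V stays 38.9 L; P/T = const ⇒ T₂ = 183 K, P₂ = 238 kPa.
For an ideal gas ΔU = nCvΔT with Cv = (3/2)R = 12.5 J/(mol·K).
ΔU = 6.09×12.5×(183−366) = -13900 J.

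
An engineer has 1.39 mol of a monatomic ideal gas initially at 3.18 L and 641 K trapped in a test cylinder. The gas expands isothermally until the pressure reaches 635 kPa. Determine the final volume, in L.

11.7 L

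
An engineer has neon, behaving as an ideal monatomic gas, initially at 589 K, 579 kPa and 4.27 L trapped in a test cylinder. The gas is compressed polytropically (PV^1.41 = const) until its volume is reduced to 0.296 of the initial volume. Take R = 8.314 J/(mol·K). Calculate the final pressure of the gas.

Polytropic n=1.41: T₂ = T₁(V₁/V₂)^(n−1) = 589×(3.38)^0.41 = 970 K; P₂ = P₁(V₁/V₂)^n = 3220 kPa.

3220 kPa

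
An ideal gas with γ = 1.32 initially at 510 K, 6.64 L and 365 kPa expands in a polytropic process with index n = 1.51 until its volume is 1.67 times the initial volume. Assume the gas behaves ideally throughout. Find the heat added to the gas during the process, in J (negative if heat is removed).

-649 J

n = P₁V₁/(RT₁) = 365×6.64/(8.314×510) = 0.572 mol.
Polytropic n=1.51: T₂ = T₁(V₁/V₂)^(n−1) = 510×(0.599)^0.51 = 393 K; P₂ = P₁(V₁/V₂)^n = 168 kPa.
W = (P₁V₁−P₂V₂)/(n−1) = (365×6.64−168×11.1)/0.51 = 1090 J.
ΔU = nCvΔT = 0.572×26.0×(393−510) = -1740 J.
Q = ΔU + W = -649 J.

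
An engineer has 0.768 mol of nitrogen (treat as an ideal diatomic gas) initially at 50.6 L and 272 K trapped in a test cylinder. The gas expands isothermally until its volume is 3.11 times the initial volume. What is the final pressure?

P₁ = nRT₁/V₁ = 0.768×8.314×272/50.6 = 34.3 kPa.
Isothermal: T stays 272 K; PV = const ⇒ V₂ = 157 L, P₂ = 11.0 kPa.

11.0 kPa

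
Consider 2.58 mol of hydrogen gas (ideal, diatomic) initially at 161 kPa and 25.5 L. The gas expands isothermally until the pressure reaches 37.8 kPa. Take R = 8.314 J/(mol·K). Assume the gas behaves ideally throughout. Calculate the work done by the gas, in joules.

T₁ = P₁V₁/(nR) = 161×25.5/(2.58×8.314) = 191 K.
Isothermal: T stays 191 K; PV = const ⇒ V₂ = 109 L, P₂ = 37.8 kPa.
W = nRT ln(V₂/V₁) = 2.58×8.314×191×ln(4.26) = 5950 J.

5950 J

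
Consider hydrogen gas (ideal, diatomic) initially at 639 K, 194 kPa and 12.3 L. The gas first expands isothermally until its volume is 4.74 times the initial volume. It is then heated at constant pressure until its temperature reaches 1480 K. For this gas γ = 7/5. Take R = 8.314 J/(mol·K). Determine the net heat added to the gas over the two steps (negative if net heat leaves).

14700 J

n = P₁V₁/(RT₁) = 194×12.3/(8.314×639) = 0.449 mol.
Step 1 — Isothermal: T stays 639 K; PV = const ⇒ V₂ = 58.3 L, P₂ = 40.9 kPa.
ΔU = 0 (ideal gas, T constant).
W = nRT ln(V₂/V₁) = 0.449×8.314×639×ln(4.74) = 3710 J.
Q = ΔU + W = 3710 J.
State after step 1: P = 40.9 kPa, V = 58.3 L, T = 639 K.
Step 2 — Isobaric: P stays 40.9 kPa; V/T = const ⇒ T₂ = 1480 K, V₂ = 135 L.
W = PΔV = 40.9×(135−58.3) kPa·L = 3140 J.
ΔU = nCvΔT = 0.449×20.8×(1480−639) = 7850 J.
Q = ΔU + W = nCpΔT = 11000 J.
Net over both steps: W = 6850 J, Q = 14700 J, ΔU = 7850 J.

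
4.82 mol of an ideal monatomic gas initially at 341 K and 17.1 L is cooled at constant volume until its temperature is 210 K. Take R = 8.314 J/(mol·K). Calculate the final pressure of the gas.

P₁ = nRT₁/V₁ = 4.82×8.314×341/17.1 = 799 kPa.
Isochoric: V stays 17.1 L; P/T = const ⇒ T₂ = 210 K, P₂ = 492 kPa.

492 kPa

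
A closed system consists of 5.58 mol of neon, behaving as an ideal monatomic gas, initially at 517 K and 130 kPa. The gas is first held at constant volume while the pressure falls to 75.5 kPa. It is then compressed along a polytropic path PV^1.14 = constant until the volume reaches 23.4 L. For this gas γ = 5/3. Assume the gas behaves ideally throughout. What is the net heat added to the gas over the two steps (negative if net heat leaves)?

-41400 J

V₁ = nRT₁/P₁ = 5.58×8.314×517/130 = 184 L.
Step 1 — Isochoric: V stays 184 L; P/T = const ⇒ T₂ = 300 K, P₂ = 75.5 kPa.
W = 0 (no volume change).
ΔU = nCvΔT = 5.58×12.5×(300−517) = -15100 J.
Q = ΔU = -15100 J.
State after step 1: P = 75.5 kPa, V = 184 L, T = 300 K.
Step 2 — Polytropic n=1.14: T₂ = T₁(V₁/V₂)^(n−1) = 300×(7.88)^0.14 = 401 K; P₂ = P₁(V₁/V₂)^n = 795 kPa.
W = (P₁V₁−P₂V₂)/(n−1) = (75.5×184−795×23.4)/0.14 = -33400 J.
ΔU = nCvΔT = 5.58×12.5×(401−300) = 7000 J.
Q = ΔU + W = -26300 J.
Net over both steps: W = -33400 J, Q = -41400 J, ΔU = -8080 J.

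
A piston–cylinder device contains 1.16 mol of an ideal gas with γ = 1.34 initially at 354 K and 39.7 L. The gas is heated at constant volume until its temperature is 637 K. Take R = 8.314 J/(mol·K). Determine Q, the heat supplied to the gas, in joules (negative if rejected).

P₁ = nRT₁/V₁ = 1.16×8.314×354/39.7 = 86.0 kPa.
Isochoric: V stays 39.7 L; P/T = const ⇒ T₂ = 637 K, P₂ = 155 kPa.
W = 0 (no volume change).
ΔU = nCvΔT = 1.16×24.5×(637−354) = 8030 J.
Q = ΔU = 8030 J.

8030 J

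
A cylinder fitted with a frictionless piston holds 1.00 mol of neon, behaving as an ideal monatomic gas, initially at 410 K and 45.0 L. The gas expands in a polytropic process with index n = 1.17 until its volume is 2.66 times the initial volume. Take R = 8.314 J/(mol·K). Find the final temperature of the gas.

P₁ = nRT₁/V₁ = 1.00×8.314×410/45.0 = 75.7 kPa.
Polytropic n=1.17: T₂ = T₁(V₁/V₂)^(n−1) = 410×(0.376)^0.17 = 347 K; P₂ = P₁(V₁/V₂)^n = 24.1 kPa.

347 K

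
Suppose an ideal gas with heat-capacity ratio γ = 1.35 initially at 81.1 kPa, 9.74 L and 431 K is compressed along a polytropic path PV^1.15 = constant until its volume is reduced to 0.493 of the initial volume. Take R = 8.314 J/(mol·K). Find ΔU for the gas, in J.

253 J

n = P₁V₁/(RT₁) = 81.1×9.74/(8.314×431) = 0.220 mol.
Polytropic n=1.15: T₂ = T₁(V₁/V₂)^(n−1) = 431×(2.03)^0.15 = 479 K; P₂ = P₁(V₁/V₂)^n = 183 kPa.
For an ideal gas ΔU = nCvΔT with Cv = R/(γ−1) = 23.8 J/(mol·K).
ΔU = 0.220×23.8×(479−431) = 253 J.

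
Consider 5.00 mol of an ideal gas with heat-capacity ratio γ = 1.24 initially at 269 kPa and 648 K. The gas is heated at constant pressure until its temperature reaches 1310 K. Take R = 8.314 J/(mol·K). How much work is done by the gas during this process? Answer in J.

27500 J

V₁ = nRT₁/P₁ = 5.00×8.314×648/269 = 100 L.
Isobaric: P stays 269 kPa; V/T = const ⇒ T₂ = 1310 K, V₂ = 202 L.
W = PΔV = 269×(202−100) kPa·L = 27500 J.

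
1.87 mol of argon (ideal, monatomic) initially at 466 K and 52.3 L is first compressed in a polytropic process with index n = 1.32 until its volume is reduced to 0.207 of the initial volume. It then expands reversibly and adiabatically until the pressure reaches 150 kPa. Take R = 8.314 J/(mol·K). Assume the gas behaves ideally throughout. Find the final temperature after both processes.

P₁ = nRT₁/V₁ = 1.87×8.314×466/52.3 = 139 kPa.
Step 1 — Polytropic n=1.32: T₂ = T₁(V₁/V₂)^(n−1) = 466×(4.83)^0.32 = 771 K; P₂ = P₁(V₁/V₂)^n = 1110 kPa.
W = (P₁V₁−P₂V₂)/(n−1) = (139×52.3−1110×10.8)/0.32 = -14800 J.
ΔU = nCvΔT = 1.87×12.5×(771−466) = 7120 J.
Q = ΔU + W = -7720 J.
State after step 1: P = 1110 kPa, V = 10.8 L, T = 771 K.
Step 2 — Adiabatic: T₂/T₁ = (P₂/P₁)^((γ−1)/γ) ⇒ T₂ = 771×(0.135)^0.400 = 347 K; V₂ = 35.9 L.
ΔU = nCvΔT = 1.87×12.5×(347−771) = -9900 J.
Q = 0 for an adiabatic process, so W = −ΔU = 9900 J.
Net over both steps: W = -4930 J, Q = -7720 J, ΔU = -2780 J.

347 K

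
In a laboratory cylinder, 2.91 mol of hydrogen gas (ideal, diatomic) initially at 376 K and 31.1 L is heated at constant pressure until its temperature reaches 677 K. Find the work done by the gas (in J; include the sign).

P₁ = nRT₁/V₁ = 2.91×8.314×376/31.1 = 293 kPa.
Isobaric: P stays 293 kPa; V/T = const ⇒ T₂ = 677 K, V₂ = 56.0 L.
W = PΔV = 293×(56.0−31.1) kPa·L = 7280 J.

7280 J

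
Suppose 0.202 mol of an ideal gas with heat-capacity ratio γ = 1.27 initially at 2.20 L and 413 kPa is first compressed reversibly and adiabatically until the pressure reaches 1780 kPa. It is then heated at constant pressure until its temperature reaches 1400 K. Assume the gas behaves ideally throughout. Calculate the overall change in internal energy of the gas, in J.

5340 J

T₁ = P₁V₁/(nR) = 413×2.20/(0.202×8.314) = 541 K.
Step 1 — Adiabatic: T₂/T₁ = (P₂/P₁)^((γ−1)/γ) ⇒ T₂ = 541×(4.31)^0.213 = 738 K; V₂ = 0.696 L.
ΔU = nCvΔT = 0.202×30.8×(738−541) = 1230 J.
Q = 0 for an adiabatic process, so W = −ΔU = -1230 J.
State after step 1: P = 1780 kPa, V = 0.696 L, T = 738 K.
Step 2 — Isobaric: P stays 1780 kPa; V/T = const ⇒ T₂ = 1400 K, V₂ = 1.32 L.
W = PΔV = 1780×(1.32−0.696) kPa·L = 1110 J.
ΔU = nCvΔT = 0.202×30.8×(1400−738) = 4120 J.
Q = ΔU + W = nCpΔT = 5230 J.
Net over both steps: W = -114 J, Q = 5230 J, ΔU = 5340 J.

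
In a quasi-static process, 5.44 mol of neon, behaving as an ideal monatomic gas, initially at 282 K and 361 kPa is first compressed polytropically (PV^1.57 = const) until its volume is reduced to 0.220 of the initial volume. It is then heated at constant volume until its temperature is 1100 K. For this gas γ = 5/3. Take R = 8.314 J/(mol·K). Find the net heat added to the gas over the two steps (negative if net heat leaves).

V₁ = nRT₁/P₁ = 5.44×8.314×282/361 = 35.3 L.
Step 1 — Polytropic n=1.57: T₂ = T₁(V₁/V₂)^(n−1) = 282×(4.55)^0.57 = 668 K; P₂ = P₁(V₁/V₂)^n = 3890 kPa.
W = (P₁V₁−P₂V₂)/(n−1) = (361×35.3−3890×7.77)/0.57 = -30700 J.
ΔU = nCvΔT = 5.44×12.5×(668−282) = 26200 J.
Q = ΔU + W = -4450 J.
State after step 1: P = 3890 kPa, V = 7.77 L, T = 668 K.
Step 2 — Isochoric: V stays 7.77 L; P/T = const ⇒ T₂ = 1100 K, P₂ = 6400 kPa.
W = 0 (no volume change).
ΔU = nCvΔT = 5.44×12.5×(1100−668) = 29300 J.
Q = ΔU = 29300 J.
Net over both steps: W = -30700 J, Q = 24800 J, ΔU = 55500 J.

24800 J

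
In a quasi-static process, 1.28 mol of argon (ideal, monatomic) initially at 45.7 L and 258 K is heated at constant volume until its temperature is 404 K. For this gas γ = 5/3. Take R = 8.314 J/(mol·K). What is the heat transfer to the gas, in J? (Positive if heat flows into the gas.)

P₁ = nRT₁/V₁ = 1.28×8.314×258/45.7 = 60.1 kPa.
Isochoric: V stays 45.7 L; P/T = const ⇒ T₂ = 404 K, P₂ = 94.1 kPa.
W = 0 (no volume change).
ΔU = nCvΔT = 1.28×12.5×(404−258) = 2330 J.
Q = ΔU = 2330 J.

2330 J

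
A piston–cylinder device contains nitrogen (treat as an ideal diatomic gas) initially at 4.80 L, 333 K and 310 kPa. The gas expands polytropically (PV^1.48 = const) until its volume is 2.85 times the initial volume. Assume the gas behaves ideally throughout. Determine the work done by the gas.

n = P₁V₁/(RT₁) = 310×4.80/(8.314×333) = 0.537 mol.
Polytropic n=1.48: T₂ = T₁(V₁/V₂)^(n−1) = 333×(0.351)^0.48 = 201 K; P₂ = P₁(V₁/V₂)^n = 65.8 kPa.
W = (P₁V₁−P₂V₂)/(n−1) = (310×4.80−65.8×13.7)/0.48 = 1220 J.

1220 J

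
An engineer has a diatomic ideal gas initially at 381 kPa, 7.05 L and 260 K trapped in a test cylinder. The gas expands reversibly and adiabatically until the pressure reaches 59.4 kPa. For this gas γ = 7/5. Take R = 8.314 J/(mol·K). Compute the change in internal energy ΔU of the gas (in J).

-2770 J

n = P₁V₁/(RT₁) = 381×7.05/(8.314×260) = 1.24 mol.
Adiabatic: T₂/T₁ = (P₂/P₁)^((γ−1)/γ) ⇒ T₂ = 260×(0.156)^0.286 = 153 K; V₂ = 26.6 L.
For an ideal gas ΔU = nCvΔT with Cv = (5/2)R = 20.8 J/(mol·K).
ΔU = 1.24×20.8×(153−260) = -2770 J.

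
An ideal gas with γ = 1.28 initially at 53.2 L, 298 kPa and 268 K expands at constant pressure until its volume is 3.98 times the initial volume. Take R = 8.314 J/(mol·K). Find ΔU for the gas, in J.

n = P₁V₁/(RT₁) = 298×53.2/(8.314×268) = 7.12 mol.
Isobaric: P stays 298 kPa; V/T = const ⇒ T₂ = 1070 K, V₂ = 212 L.
For an ideal gas ΔU = nCvΔT with Cv = R/(γ−1) = 29.7 J/(mol·K).
ΔU = 7.12×29.7×(1070−268) = 169000 J.

169000 J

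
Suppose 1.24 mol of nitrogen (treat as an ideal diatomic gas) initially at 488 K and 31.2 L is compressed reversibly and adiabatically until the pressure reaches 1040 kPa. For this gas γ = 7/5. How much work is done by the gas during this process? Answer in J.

P₁ = nRT₁/V₁ = 1.24×8.314×488/31.2 = 161 kPa.
Adiabatic: T₂/T₁ = (P₂/P₁)^((γ−1)/γ) ⇒ T₂ = 488×(6.45)^0.286 = 831 K; V₂ = 8.24 L.
ΔU = nCvΔT = 1.24×20.8×(831−488) = 8850 J.
Q = 0 for an adiabatic process, so W = −ΔU = -8850 J.

-8850 J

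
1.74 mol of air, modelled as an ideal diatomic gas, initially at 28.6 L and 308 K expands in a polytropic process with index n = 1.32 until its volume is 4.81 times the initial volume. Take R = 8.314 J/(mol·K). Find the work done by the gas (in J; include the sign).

5500 J

P₁ = nRT₁/V₁ = 1.74×8.314×308/28.6 = 156 kPa.
Polytropic n=1.32: T₂ = T₁(V₁/V₂)^(n−1) = 308×(0.208)^0.32 = 186 K; P₂ = P₁(V₁/V₂)^n = 19.6 kPa.
W = (P₁V₁−P₂V₂)/(n−1) = (156×28.6−19.6×138)/0.32 = 5500 J.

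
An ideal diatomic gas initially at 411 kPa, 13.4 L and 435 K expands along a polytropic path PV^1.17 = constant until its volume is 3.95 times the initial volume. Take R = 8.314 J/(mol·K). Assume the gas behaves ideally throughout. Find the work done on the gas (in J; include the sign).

n = P₁V₁/(RT₁) = 411×13.4/(8.314×435) = 1.52 mol.
Polytropic n=1.17: T₂ = T₁(V₁/V₂)^(n−1) = 435×(0.253)^0.17 = 344 K; P₂ = P₁(V₁/V₂)^n = 82.4 kPa.
W = (P₁V₁−P₂V₂)/(n−1) = (411×13.4−82.4×52.9)/0.17 = 6750 J.
Work done on the gas = −W_by = -6750 J.

-6750 J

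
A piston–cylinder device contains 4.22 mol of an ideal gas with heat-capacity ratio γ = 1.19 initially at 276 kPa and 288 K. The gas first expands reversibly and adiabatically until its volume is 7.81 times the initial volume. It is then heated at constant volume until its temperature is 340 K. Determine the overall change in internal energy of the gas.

9600 J

V₁ = nRT₁/P₁ = 4.22×8.314×288/276 = 36.6 L.
Step 1 — Adiabatic: TV^(γ−1) = const ⇒ T₂ = 288×(0.128)^0.190 = 195 K; PV^γ = const ⇒ P₂ = 23.9 kPa.
ΔU = nCvΔT = 4.22×43.8×(195−288) = -17200 J.
Q = 0 for an adiabatic process, so W = −ΔU = 17200 J.
State after step 1: P = 23.9 kPa, V = 286 L, T = 195 K.
Step 2 — Isochoric: V stays 286 L; P/T = const ⇒ T₂ = 340 K, P₂ = 41.7 kPa.
W = 0 (no volume change).
ΔU = nCvΔT = 4.22×43.8×(340−195) = 26800 J.
Q = ΔU = 26800 J.
Net over both steps: W = 17200 J, Q = 26800 J, ΔU = 9600 J.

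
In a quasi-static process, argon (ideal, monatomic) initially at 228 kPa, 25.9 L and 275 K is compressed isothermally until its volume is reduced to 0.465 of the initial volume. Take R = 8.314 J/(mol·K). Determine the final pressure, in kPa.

490 kPa

Isothermal: T stays 275 K; PV = const ⇒ V₂ = 12.0 L, P₂ = 490 kPa.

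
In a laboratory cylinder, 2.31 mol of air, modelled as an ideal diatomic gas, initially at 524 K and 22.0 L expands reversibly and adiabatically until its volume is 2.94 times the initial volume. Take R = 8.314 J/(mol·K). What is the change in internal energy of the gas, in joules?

P₁ = nRT₁/V₁ = 2.31×8.314×524/22.0 = 457 kPa.
Adiabatic: TV^(γ−1) = const ⇒ T₂ = 524×(0.340)^0.400 = 340 K; PV^γ = const ⇒ P₂ = 101 kPa.
For an ideal gas ΔU = nCvΔT with Cv = (5/2)R = 20.8 J/(mol·K).
ΔU = 2.31×20.8×(340−524) = -8820 J.

-8820 J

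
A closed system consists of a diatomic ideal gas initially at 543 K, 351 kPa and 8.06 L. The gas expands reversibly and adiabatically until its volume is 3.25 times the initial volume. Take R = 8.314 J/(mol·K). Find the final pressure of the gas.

Adiabatic: TV^(γ−1) = const ⇒ T₂ = 543×(0.308)^0.400 = 339 K; PV^γ = const ⇒ P₂ = 67.4 kPa.

67.4 kPa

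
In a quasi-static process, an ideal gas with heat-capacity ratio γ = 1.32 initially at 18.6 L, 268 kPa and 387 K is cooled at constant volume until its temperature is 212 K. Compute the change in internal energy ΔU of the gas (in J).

-7040 J

n = P₁V₁/(RT₁) = 268×18.6/(8.314×387) = 1.55 mol.
Isochoric: V stays 18.6 L; P/T = const ⇒ T₂ = 212 K, P₂ = 147 kPa.
For an ideal gas ΔU = nCvΔT with Cv = R/(γ−1) = 26.0 J/(mol·K).
ΔU = 1.55×26.0×(212−387) = -7040 J.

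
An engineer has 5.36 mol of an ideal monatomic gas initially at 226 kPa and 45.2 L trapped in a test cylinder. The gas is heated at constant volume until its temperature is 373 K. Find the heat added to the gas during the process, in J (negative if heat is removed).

T₁ = P₁V₁/(nR) = 226×45.2/(5.36×8.314) = 229 K.
Isochoric: V stays 45.2 L; P/T = const ⇒ T₂ = 373 K, P₂ = 368 kPa.
W = 0 (no volume change).
ΔU = nCvΔT = 5.36×12.5×(373−229) = 9610 J.
Q = ΔU = 9610 J.

9610 J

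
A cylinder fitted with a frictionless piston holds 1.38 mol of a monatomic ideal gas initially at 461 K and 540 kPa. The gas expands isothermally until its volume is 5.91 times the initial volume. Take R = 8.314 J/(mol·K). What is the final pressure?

V₁ = nRT₁/P₁ = 1.38×8.314×461/540 = 9.79 L.
Isothermal: T stays 461 K; PV = const ⇒ V₂ = 57.9 L, P₂ = 91.4 kPa.

91.4 kPa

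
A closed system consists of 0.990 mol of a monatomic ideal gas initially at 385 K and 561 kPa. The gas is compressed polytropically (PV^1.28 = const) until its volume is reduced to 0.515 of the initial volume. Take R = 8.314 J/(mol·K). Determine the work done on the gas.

V₁ = nRT₁/P₁ = 0.990×8.314×385/561 = 5.65 L.
Polytropic n=1.28: T₂ = T₁(V₁/V₂)^(n−1) = 385×(1.94)^0.28 = 464 K; P₂ = P₁(V₁/V₂)^n = 1310 kPa.
W = (P₁V₁−P₂V₂)/(n−1) = (561×5.65−1310×2.91)/0.28 = -2310 J.
Work done on the gas = −W_by = 2310 J.

2310 J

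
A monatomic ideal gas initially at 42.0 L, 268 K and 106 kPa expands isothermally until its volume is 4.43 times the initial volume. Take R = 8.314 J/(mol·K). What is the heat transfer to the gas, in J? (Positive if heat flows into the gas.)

6630 J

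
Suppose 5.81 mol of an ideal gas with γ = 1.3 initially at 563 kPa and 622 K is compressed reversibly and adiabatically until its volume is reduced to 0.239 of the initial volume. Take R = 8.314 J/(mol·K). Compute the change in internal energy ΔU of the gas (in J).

V₁ = nRT₁/P₁ = 5.81×8.314×622/563 = 53.4 L.
Adiabatic: TV^(γ−1) = const ⇒ T₂ = 622×(4.18)^0.300 = 956 K; PV^γ = const ⇒ P₂ = 3620 kPa.
For an ideal gas ΔU = nCvΔT with Cv = R/(γ−1) = 27.7 J/(mol·K).
ΔU = 5.81×27.7×(956−622) = 53700 J.

53700 J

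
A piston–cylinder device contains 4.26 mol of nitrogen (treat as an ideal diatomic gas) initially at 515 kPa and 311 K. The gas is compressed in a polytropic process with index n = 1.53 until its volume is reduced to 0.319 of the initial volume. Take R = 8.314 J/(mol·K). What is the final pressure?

V₁ = nRT₁/P₁ = 4.26×8.314×311/515 = 21.4 L.
Polytropic n=1.53: T₂ = T₁(V₁/V₂)^(n−1) = 311×(3.13)^0.53 = 570 K; P₂ = P₁(V₁/V₂)^n = 2960 kPa.

2960 kPa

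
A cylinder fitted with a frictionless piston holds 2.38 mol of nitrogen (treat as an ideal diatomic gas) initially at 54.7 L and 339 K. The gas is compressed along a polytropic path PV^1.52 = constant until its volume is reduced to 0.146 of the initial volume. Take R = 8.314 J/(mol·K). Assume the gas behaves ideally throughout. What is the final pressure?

2280 kPa

P₁ = nRT₁/V₁ = 2.38×8.314×339/54.7 = 123 kPa.
Polytropic n=1.52: T₂ = T₁(V₁/V₂)^(n−1) = 339×(6.85)^0.52 = 922 K; P₂ = P₁(V₁/V₂)^n = 2280 kPa.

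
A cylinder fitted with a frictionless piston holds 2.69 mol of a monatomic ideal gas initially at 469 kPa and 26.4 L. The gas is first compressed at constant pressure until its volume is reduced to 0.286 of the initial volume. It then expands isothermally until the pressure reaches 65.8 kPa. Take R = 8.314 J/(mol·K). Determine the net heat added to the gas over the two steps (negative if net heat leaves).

T₁ = P₁V₁/(nR) = 469×26.4/(2.69×8.314) = 554 K.
Step 1 — Isobaric: P stays 469 kPa; V/T = const ⇒ T₂ = 158 K, V₂ = 7.55 L.
W = PΔV = 469×(7.55−26.4) kPa·L = -8840 J.
ΔU = nCvΔT = 2.69×12.5×(158−554) = -13300 J.
Q = ΔU + W = nCpΔT = -22100 J.
State after step 1: P = 469 kPa, V = 7.55 L, T = 158 K.
Step 2 — Isothermal: T stays 158 K; PV = const ⇒ V₂ = 53.8 L, P₂ = 65.8 kPa.
ΔU = 0 (ideal gas, T constant).
W = nRT ln(V₂/V₁) = 2.69×8.314×158×ln(7.13) = 6950 J.
Q = ΔU + W = 6950 J.
Net over both steps: W = -1890 J, Q = -15100 J, ΔU = -13300 J.

-15100 J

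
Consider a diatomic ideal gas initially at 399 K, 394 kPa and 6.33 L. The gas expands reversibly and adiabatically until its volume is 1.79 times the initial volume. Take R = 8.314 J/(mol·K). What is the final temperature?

316 K

Adiabatic: TV^(γ−1) = const ⇒ T₂ = 399×(0.559)^0.400 = 316 K; PV^γ = const ⇒ P₂ = 174 kPa.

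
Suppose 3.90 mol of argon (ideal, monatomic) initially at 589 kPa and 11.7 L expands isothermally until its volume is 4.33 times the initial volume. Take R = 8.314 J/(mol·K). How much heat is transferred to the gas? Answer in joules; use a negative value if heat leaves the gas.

10100 J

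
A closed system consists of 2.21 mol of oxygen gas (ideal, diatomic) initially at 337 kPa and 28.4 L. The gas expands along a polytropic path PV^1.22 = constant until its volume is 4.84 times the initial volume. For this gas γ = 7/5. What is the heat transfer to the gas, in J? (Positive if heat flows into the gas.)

T₁ = P₁V₁/(nR) = 337×28.4/(2.21×8.314) = 521 K.
Polytropic n=1.22: T₂ = T₁(V₁/V₂)^(n−1) = 521×(0.207)^0.22 = 368 K; P₂ = P₁(V₁/V₂)^n = 49.2 kPa.
W = (P₁V₁−P₂V₂)/(n−1) = (337×28.4−49.2×137)/0.22 = 12800 J.
ΔU = nCvΔT = 2.21×20.8×(368−521) = -7010 J.
Q = ΔU + W = 5740 J.

5740 J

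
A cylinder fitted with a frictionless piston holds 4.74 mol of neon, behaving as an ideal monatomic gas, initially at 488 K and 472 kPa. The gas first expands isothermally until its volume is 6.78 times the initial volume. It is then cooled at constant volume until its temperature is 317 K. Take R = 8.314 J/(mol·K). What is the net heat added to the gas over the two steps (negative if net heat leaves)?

V₁ = nRT₁/P₁ = 4.74×8.314×488/472 = 40.7 L.
Step 1 — Isothermal: T stays 488 K; PV = const ⇒ V₂ = 276 L, P₂ = 69.6 kPa.
ΔU = 0 (ideal gas, T constant).
W = nRT ln(V₂/V₁) = 4.74×8.314×488×ln(6.78) = 36800 J.
Q = ΔU + W = 36800 J.
State after step 1: P = 69.6 kPa, V = 276 L, T = 488 K.
Step 2 — Isochoric: V stays 276 L; P/T = const ⇒ T₂ = 317 K, P₂ = 45.2 kPa.
W = 0 (no volume change).
ΔU = nCvΔT = 4.74×12.5×(317−488) = -10100 J.
Q = ΔU = -10100 J.
Net over both steps: W = 36800 J, Q = 26700 J, ΔU = -10100 J.

26700 J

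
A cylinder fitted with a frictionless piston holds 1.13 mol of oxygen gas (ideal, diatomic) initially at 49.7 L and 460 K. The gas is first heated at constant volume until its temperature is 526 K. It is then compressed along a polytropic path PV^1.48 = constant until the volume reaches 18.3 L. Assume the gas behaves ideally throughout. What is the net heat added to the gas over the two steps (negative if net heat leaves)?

2820 J

P₁ = nRT₁/V₁ = 1.13×8.314×460/49.7 = 87.0 kPa.
Step 1 — Isochoric: V stays 49.7 L; P/T = const ⇒ T₂ = 526 K, P₂ = 99.4 kPa.
W = 0 (no volume change).
ΔU = nCvΔT = 1.13×20.8×(526−460) = 1550 J.
Q = ΔU = 1550 J.
State after step 1: P = 99.4 kPa, V = 49.7 L, T = 526 K.
Step 2 — Polytropic n=1.48: T₂ = T₁(V₁/V₂)^(n−1) = 526×(2.72)^0.48 = 850 K; P₂ = P₁(V₁/V₂)^n = 436 kPa.
W = (P₁V₁−P₂V₂)/(n−1) = (99.4×49.7−436×18.3)/0.48 = -6340 J.
ΔU = nCvΔT = 1.13×20.8×(850−526) = 7600 J.
Q = ΔU + W = 1270 J.
Net over both steps: W = -6340 J, Q = 2820 J, ΔU = 9150 J.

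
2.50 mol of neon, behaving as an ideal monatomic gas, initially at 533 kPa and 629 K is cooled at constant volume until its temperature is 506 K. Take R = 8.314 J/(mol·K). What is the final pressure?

V₁ = nRT₁/P₁ = 2.50×8.314×629/533 = 24.5 L.
Isochoric: V stays 24.5 L; P/T = const ⇒ T₂ = 506 K, P₂ = 429 kPa.

429 kPa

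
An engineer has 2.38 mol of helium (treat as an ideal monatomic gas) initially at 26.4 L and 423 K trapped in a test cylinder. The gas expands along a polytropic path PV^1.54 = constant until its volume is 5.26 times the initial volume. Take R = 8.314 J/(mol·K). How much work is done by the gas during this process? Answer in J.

9180 J

P₁ = nRT₁/V₁ = 2.38×8.314×423/26.4 = 317 kPa.
Polytropic n=1.54: T₂ = T₁(V₁/V₂)^(n−1) = 423×(0.190)^0.54 = 173 K; P₂ = P₁(V₁/V₂)^n = 24.6 kPa.
W = (P₁V₁−P₂V₂)/(n−1) = (317×26.4−24.6×139)/0.54 = 9180 J.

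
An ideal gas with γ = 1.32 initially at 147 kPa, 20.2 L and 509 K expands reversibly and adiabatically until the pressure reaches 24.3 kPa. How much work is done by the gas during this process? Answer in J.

n = P₁V₁/(RT₁) = 147×20.2/(8.314×509) = 0.702 mol.
Adiabatic: T₂/T₁ = (P₂/P₁)^((γ−1)/γ) ⇒ T₂ = 509×(0.165)^0.242 = 329 K; V₂ = 79.0 L.
ΔU = nCvΔT = 0.702×26.0×(329−509) = -3280 J.
Q = 0 for an adiabatic process, so W = −ΔU = 3280 J.

3280 J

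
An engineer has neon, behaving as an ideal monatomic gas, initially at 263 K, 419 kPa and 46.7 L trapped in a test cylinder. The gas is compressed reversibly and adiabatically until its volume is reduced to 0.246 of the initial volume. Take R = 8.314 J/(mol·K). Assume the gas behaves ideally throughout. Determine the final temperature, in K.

Adiabatic: TV^(γ−1) = const ⇒ T₂ = 263×(4.07)^0.667 = 670 K; PV^γ = const ⇒ P₂ = 4340 kPa.

670 K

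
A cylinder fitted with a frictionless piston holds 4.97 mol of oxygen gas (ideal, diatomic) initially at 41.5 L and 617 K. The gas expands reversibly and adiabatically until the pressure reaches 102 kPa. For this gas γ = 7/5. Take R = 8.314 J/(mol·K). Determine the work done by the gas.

P₁ = nRT₁/V₁ = 4.97×8.314×617/41.5 = 614 kPa.
Adiabatic: T₂/T₁ = (P₂/P₁)^((γ−1)/γ) ⇒ T₂ = 617×(0.166)^0.286 = 369 K; V₂ = 150 L.
ΔU = nCvΔT = 4.97×20.8×(369−617) = -25600 J.
Q = 0 for an adiabatic process, so W = −ΔU = 25600 J.

25600 J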